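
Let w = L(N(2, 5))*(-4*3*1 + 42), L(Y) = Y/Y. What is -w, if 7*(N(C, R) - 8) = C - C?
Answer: -30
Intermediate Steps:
N(C, R) = 8 (N(C, R) = 8 + (C - C)/7 = 8 + (1/7)*0 = 8 + 0 = 8)
L(Y) = 1
w = 30 (w = 1*(-4*3*1 + 42) = 1*(-12*1 + 42) = 1*(-12 + 42) = 1*30 = 30)
-w = -1*30 = -30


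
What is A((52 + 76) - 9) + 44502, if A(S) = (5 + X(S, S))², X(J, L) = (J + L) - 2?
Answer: 102583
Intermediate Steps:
X(J, L) = -2 + J + L
A(S) = (3 + 2*S)² (A(S) = (5 + (-2 + S + S))² = (5 + (-2 + 2*S))² = (3 + 2*S)²)
A((52 + 76) - 9) + 44502 = (3 + 2*((52 + 76) - 9))² + 44502 = (3 + 2*(128 - 9))² + 44502 = (3 + 2*119)² + 44502 = (3 + 238)² + 44502 = 241² + 44502 = 58081 + 44502 = 102583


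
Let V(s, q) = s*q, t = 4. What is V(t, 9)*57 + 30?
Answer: 2082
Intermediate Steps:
V(s, q) = q*s
V(t, 9)*57 + 30 = (9*4)*57 + 30 = 36*57 + 30 = 2052 + 30 = 2082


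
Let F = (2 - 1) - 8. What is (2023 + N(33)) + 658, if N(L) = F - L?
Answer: 2641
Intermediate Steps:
F = -7 (F = 1 - 8 = -7)
N(L) = -7 - L
(2023 + N(33)) + 658 = (2023 + (-7 - 1*33)) + 658 = (2023 + (-7 - 33)) + 658 = (2023 - 40) + 658 = 1983 + 658 = 2641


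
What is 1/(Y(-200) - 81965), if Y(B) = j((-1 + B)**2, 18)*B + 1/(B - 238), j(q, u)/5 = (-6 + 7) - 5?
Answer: -438/34148671 ≈ -1.2826e-5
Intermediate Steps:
j(q, u) = -20 (j(q, u) = 5*((-6 + 7) - 5) = 5*(1 - 5) = 5*(-4) = -20)
Y(B) = 1/(-238 + B) - 20*B (Y(B) = -20*B + 1/(B - 238) = -20*B + 1/(-238 + B) = 1/(-238 + B) - 20*B)
1/(Y(-200) - 81965) = 1/((1 - 20*(-200)**2 + 4760*(-200))/(-238 - 200) - 81965) = 1/((1 - 20*40000 - 952000)/(-438) - 81965) = 1/(-(1 - 800000 - 952000)/438 - 81965) = 1/(-1/438*(-1751999) - 81965) = 1/(1751999/438 - 81965) = 1/(-34148671/438) = -438/34148671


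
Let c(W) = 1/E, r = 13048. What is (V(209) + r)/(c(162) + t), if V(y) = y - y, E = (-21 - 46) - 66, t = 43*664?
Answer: 1735384/3797415 ≈ 0.45699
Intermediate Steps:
t = 28552
E = -133 (E = -67 - 66 = -133)
c(W) = -1/133 (c(W) = 1/(-133) = -1/133)
V(y) = 0
(V(209) + r)/(c(162) + t) = (0 + 13048)/(-1/133 + 28552) = 13048/(3797415/133) = 13048*(133/3797415) = 1735384/3797415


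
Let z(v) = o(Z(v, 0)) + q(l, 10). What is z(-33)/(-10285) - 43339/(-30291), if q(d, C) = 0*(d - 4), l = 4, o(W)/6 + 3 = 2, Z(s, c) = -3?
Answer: 445923361/311542935 ≈ 1.4313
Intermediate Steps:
o(W) = -6 (o(W) = -18 + 6*2 = -18 + 12 = -6)
q(d, C) = 0 (q(d, C) = 0*(-4 + d) = 0)
z(v) = -6 (z(v) = -6 + 0 = -6)
z(-33)/(-10285) - 43339/(-30291) = -6/(-10285) - 43339/(-30291) = -6*(-1/10285) - 43339*(-1/30291) = 6/10285 + 43339/30291 = 445923361/311542935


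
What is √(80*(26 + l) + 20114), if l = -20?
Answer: √20594 ≈ 143.51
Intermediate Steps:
√(80*(26 + l) + 20114) = √(80*(26 - 20) + 20114) = √(80*6 + 20114) = √(480 + 20114) = √20594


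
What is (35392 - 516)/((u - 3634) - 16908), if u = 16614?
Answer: -8719/982 ≈ -8.8788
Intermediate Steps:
(35392 - 516)/((u - 3634) - 16908) = (35392 - 516)/((16614 - 3634) - 16908) = 34876/(12980 - 16908) = 34876/(-3928) = 34876*(-1/3928) = -8719/982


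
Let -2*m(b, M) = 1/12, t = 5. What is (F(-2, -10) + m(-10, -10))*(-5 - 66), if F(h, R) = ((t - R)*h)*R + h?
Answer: -507721/24 ≈ -21155.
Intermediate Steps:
m(b, M) = -1/24 (m(b, M) = -1/2/12 = -1/2*1/12 = -1/24)
F(h, R) = h + R*h*(5 - R) (F(h, R) = ((5 - R)*h)*R + h = (h*(5 - R))*R + h = R*h*(5 - R) + h = h + R*h*(5 - R))
(F(-2, -10) + m(-10, -10))*(-5 - 66) = (-2*(1 - 1*(-10)**2 + 5*(-10)) - 1/24)*(-5 - 66) = (-2*(1 - 1*100 - 50) - 1/24)*(-71) = (-2*(1 - 100 - 50) - 1/24)*(-71) = (-2*(-149) - 1/24)*(-71) = (298 - 1/24)*(-71) = (7151/24)*(-71) = -507721/24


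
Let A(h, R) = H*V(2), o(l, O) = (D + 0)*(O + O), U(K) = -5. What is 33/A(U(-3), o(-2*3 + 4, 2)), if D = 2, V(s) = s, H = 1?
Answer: 33/2 ≈ 16.500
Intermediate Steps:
o(l, O) = 4*O (o(l, O) = (2 + 0)*(O + O) = 2*(2*O) = 4*O)
A(h, R) = 2 (A(h, R) = 1*2 = 2)
33/A(U(-3), o(-2*3 + 4, 2)) = 33/2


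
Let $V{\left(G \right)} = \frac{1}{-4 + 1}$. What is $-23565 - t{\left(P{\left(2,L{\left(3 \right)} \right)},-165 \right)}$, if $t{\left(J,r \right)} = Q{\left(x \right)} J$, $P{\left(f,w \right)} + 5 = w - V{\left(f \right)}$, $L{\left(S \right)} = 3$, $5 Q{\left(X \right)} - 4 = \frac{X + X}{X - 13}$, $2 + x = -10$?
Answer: $- \frac{1767251}{75} \approx -23563.0$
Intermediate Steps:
$V{\left(G \right)} = - \frac{1}{3}$ ($V{\left(G \right)} = \frac{1}{-3} = - \frac{1}{3}$)
$x = -12$ ($x = -2 - 10 = -12$)
$Q{\left(X \right)} = \frac{4}{5} + \frac{2 X}{5 \left(-13 + X\right)}$ ($Q{\left(X \right)} = \frac{4}{5} + \frac{\left(X + X\right) \frac{1}{X - 13}}{5} = \frac{4}{5} + \frac{2 X \frac{1}{-13 + X}}{5} = \frac{4}{5} + \frac{2 X}{5 \left(-13 + X\right)}$)
$P{\left(f,w \right)} = - \frac{14}{3} + w$ ($P{\left(f,w \right)} = -5 + \left(w - - \frac{1}{3}\right) = -5 + \left(w + \frac{1}{3}\right) = -5 + \left(\frac{1}{3} + w\right) = - \frac{14}{3} + w$)
$t{\left(J,r \right)} = \frac{124 J}{125}$ ($t{\left(J,r \right)} = \frac{2 \left(-26 + 3 \left(-12\right)\right)}{5 \left(-13 - 12\right)} J = \frac{2 \left(-26 - 36\right)}{5 \left(-25\right)} J = \frac{2}{5} \left(- \frac{1}{25}\right) \left(-62\right) J = \frac{124 J}{125}$)
$-23565 - t{\left(P{\left(2,L{\left(3 \right)} \right)},-165 \right)} = -23565 - \frac{124 \left(- \frac{14}{3} + 3\right)}{125} = -23565 - \frac{124}{125} \left(- \frac{5}{3}\right) = -23565 - - \frac{124}{75} = -23565 + \frac{124}{75} = - \frac{1767251}{75}$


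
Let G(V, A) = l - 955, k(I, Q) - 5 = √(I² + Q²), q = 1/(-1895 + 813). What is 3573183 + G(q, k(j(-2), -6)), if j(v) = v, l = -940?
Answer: 3571288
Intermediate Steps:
q = -1/1082 (q = 1/(-1082) = -1/1082 ≈ -0.00092421)
k(I, Q) = 5 + √(I² + Q²)
G(V, A) = -1895 (G(V, A) = -940 - 955 = -1895)
3573183 + G(q, k(j(-2), -6)) = 3573183 - 1895 = 3571288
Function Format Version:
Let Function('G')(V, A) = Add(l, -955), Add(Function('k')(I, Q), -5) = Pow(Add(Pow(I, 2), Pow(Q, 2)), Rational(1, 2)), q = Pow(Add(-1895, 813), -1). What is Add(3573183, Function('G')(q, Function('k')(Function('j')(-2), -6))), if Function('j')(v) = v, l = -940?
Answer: 3571288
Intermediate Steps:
q = Rational(-1, 1082) (q = Pow(-1082, -1) = Rational(-1, 1082) ≈ -0.00092421)
Function('k')(I, Q) = Add(5, Pow(Add(Pow(I, 2), Pow(Q, 2)), Rational(1, 2)))
Function('G')(V, A) = -1895 (Function('G')(V, A) = Add(-940, -955) = -1895)
Add(3573183, Function('G')(q, Function('k')(Function('j')(-2), -6))) = Add(3573183, -1895) = 3571288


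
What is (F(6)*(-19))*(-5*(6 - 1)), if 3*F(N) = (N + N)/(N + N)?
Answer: 475/3 ≈ 158.33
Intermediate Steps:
F(N) = ⅓ (F(N) = ((N + N)/(N + N))/3 = ((2*N)/((2*N)))/3 = ((2*N)*(1/(2*N)))/3 = (⅓)*1 = ⅓)
(F(6)*(-19))*(-5*(6 - 1)) = ((⅓)*(-19))*(-5*(6 - 1)) = -(-95)*5/3 = -19/3*(-25) = 475/3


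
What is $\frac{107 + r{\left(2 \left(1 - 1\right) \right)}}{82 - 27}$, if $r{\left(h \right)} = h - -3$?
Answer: $2$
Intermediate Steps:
$r{\left(h \right)} = 3 + h$ ($r{\left(h \right)} = h + 3 = 3 + h$)
$\frac{107 + r{\left(2 \left(1 - 1\right) \right)}}{82 - 27} = \frac{107 + \left(3 + 2 \left(1 - 1\right)\right)}{82 - 27} = \frac{107 + \left(3 + 2 \cdot 0\right)}{55} = \left(107 + \left(3 + 0\right)\right) \frac{1}{55} = \left(107 + 3\right) \frac{1}{55} = 110 \cdot \frac{1}{55} = 2$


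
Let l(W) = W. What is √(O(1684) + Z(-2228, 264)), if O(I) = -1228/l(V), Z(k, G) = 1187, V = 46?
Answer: √613801/23 ≈ 34.063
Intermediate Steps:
O(I) = -614/23 (O(I) = -1228/46 = -1228*1/46 = -614/23)
√(O(1684) + Z(-2228, 264)) = √(-614/23 + 1187) = √(26687/23) = √613801/23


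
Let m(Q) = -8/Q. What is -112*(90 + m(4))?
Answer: -9856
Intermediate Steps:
-112*(90 + m(4)) = -112*(90 - 8/4) = -112*(90 - 8*¼) = -112*(90 - 2) = -112*88 = -9856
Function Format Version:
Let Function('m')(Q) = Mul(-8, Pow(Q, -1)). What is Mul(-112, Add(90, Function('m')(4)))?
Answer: -9856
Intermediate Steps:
Mul(-112, Add(90, Function('m')(4))) = Mul(-112, Add(90, Mul(-8, Pow(4, -1)))) = Mul(-112, Add(90, Mul(-8, Rational(1, 4)))) = Mul(-112, Add(90, -2)) = Mul(-112, 88) = -9856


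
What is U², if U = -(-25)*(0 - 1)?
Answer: 625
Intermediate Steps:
U = -25 (U = -(-25)*(-1) = -5*5 = -25)
U² = (-25)² = 625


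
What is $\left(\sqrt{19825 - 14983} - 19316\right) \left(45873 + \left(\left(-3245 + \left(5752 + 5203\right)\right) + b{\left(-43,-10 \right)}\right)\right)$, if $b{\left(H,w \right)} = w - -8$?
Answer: $-1034970596 + 160743 \sqrt{538} \approx -1.0312 \cdot 10^{9}$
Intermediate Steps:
$b{\left(H,w \right)} = 8 + w$ ($b{\left(H,w \right)} = w + 8 = 8 + w$)
$\left(\sqrt{19825 - 14983} - 19316\right) \left(45873 + \left(\left(-3245 + \left(5752 + 5203\right)\right) + b{\left(-43,-10 \right)}\right)\right) = \left(\sqrt{19825 - 14983} - 19316\right) \left(45873 + \left(\left(-3245 + \left(5752 + 5203\right)\right) + \left(8 - 10\right)\right)\right) = \left(\sqrt{4842} - 19316\right) \left(45873 + \left(\left(-3245 + 10955\right) - 2\right)\right) = \left(3 \sqrt{538} - 19316\right) \left(45873 + \left(7710 - 2\right)\right) = \left(-19316 + 3 \sqrt{538}\right) \left(45873 + 7708\right) = \left(-19316 + 3 \sqrt{538}\right) 53581 = -1034970596 + 160743 \sqrt{538}$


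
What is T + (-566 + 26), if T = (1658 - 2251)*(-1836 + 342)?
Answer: 885402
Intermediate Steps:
T = 885942 (T = -593*(-1494) = 885942)
T + (-566 + 26) = 885942 + (-566 + 26) = 885942 - 540 = 885402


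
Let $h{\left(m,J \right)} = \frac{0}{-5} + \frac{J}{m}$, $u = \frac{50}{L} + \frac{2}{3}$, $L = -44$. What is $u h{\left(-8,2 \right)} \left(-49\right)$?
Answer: $- \frac{1519}{264} \approx -5.7538$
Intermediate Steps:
$u = - \frac{31}{66}$ ($u = \frac{50}{-44} + \frac{2}{3} = 50 \left(- \frac{1}{44}\right) + 2 \cdot \frac{1}{3} = - \frac{25}{22} + \frac{2}{3} = - \frac{31}{66} \approx -0.4697$)
$h{\left(m,J \right)} = \frac{J}{m}$ ($h{\left(m,J \right)} = 0 \left(- \frac{1}{5}\right) + \frac{J}{m} = 0 + \frac{J}{m} = \frac{J}{m}$)
$u h{\left(-8,2 \right)} \left(-49\right) = - \frac{31 \frac{2}{-8}}{66} \left(-49\right) = - \frac{31 \cdot 2 \left(- \frac{1}{8}\right)}{66} \left(-49\right) = \left(- \frac{31}{66}\right) \left(- \frac{1}{4}\right) \left(-49\right) = \frac{31}{264} \left(-49\right) = - \frac{1519}{264}$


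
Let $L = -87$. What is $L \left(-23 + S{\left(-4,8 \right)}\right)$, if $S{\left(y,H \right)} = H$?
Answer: $1305$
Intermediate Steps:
$L \left(-23 + S{\left(-4,8 \right)}\right) = - 87 \left(-23 + 8\right) = \left(-87\right) \left(-15\right) = 1305$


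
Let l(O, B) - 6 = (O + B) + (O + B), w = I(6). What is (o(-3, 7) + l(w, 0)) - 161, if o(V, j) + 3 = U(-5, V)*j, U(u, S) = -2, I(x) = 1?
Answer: -170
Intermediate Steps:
o(V, j) = -3 - 2*j
w = 1
l(O, B) = 6 + 2*B + 2*O (l(O, B) = 6 + ((O + B) + (O + B)) = 6 + ((B + O) + (B + O)) = 6 + (2*B + 2*O) = 6 + 2*B + 2*O)
(o(-3, 7) + l(w, 0)) - 161 = ((-3 - 2*7) + (6 + 2*0 + 2*1)) - 161 = ((-3 - 14) + (6 + 0 + 2)) - 161 = (-17 + 8) - 161 = -9 - 161 = -170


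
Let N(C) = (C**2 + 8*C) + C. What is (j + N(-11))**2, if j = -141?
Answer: 14161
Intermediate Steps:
N(C) = C**2 + 9*C
(j + N(-11))**2 = (-141 - 11*(9 - 11))**2 = (-141 - 11*(-2))**2 = (-141 + 22)**2 = (-119)**2 = 14161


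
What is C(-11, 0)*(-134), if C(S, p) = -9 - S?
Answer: -268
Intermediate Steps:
C(-11, 0)*(-134) = (-9 - 1*(-11))*(-134) = (-9 + 11)*(-134) = 2*(-134) = -268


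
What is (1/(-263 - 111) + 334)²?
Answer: 15603757225/139876 ≈ 1.1155e+5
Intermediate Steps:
(1/(-263 - 111) + 334)² = (1/(-374) + 334)² = (-1/374 + 334)² = (124915/374)² = 15603757225/139876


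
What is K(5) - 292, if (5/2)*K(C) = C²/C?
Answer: -290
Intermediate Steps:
K(C) = 2*C/5 (K(C) = 2*(C²/C)/5 = 2*C/5)
K(5) - 292 = (⅖)*5 - 292 = 2 - 292 = -290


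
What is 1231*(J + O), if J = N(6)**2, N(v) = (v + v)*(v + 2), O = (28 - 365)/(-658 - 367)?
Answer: 11628933247/1025 ≈ 1.1345e+7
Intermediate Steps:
O = 337/1025 (O = -337/(-1025) = -337*(-1/1025) = 337/1025 ≈ 0.32878)
N(v) = 2*v*(2 + v) (N(v) = (2*v)*(2 + v) = 2*v*(2 + v))
J = 9216 (J = (2*6*(2 + 6))**2 = (2*6*8)**2 = 96**2 = 9216)
1231*(J + O) = 1231*(9216 + 337/1025) = 1231*(9446737/1025) = 11628933247/1025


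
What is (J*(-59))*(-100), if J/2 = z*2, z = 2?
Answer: 47200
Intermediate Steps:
J = 8 (J = 2*(2*2) = 2*4 = 8)
(J*(-59))*(-100) = (8*(-59))*(-100) = -472*(-100) = 47200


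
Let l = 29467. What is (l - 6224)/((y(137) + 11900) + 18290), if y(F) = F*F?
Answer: 23243/48959 ≈ 0.47474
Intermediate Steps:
y(F) = F²
(l - 6224)/((y(137) + 11900) + 18290) = (29467 - 6224)/((137² + 11900) + 18290) = 23243/((18769 + 11900) + 18290) = 23243/(30669 + 18290) = 23243/48959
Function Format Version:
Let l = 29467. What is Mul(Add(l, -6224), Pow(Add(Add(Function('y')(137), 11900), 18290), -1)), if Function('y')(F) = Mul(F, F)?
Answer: Rational(23243, 48959) ≈ 0.47474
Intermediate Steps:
Function('y')(F) = Pow(F, 2)
Mul(Add(l, -6224), Pow(Add(Add(Function('y')(137), 11900), 18290), -1)) = Mul(Add(29467, -6224), Pow(Add(Add(Pow(137, 2), 11900), 18290), -1)) = Mul(23243, Pow(Add(Add(18769, 11900), 18290), -1)) = Mul(23243, Pow(Add(30669, 18290), -1)) = Mul(23243, Pow(48959, -1)) = Mul(23243, Rational(1, 48959)) = Rational(23243, 48959)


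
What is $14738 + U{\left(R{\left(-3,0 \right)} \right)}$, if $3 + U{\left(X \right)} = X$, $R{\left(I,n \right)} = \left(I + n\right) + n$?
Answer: $14732$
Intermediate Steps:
$R{\left(I,n \right)} = I + 2 n$
$U{\left(X \right)} = -3 + X$
$14738 + U{\left(R{\left(-3,0 \right)} \right)} = 14738 + \left(-3 + \left(-3 + 2 \cdot 0\right)\right) = 14738 + \left(-3 + \left(-3 + 0\right)\right) = 14738 - 6 = 14732$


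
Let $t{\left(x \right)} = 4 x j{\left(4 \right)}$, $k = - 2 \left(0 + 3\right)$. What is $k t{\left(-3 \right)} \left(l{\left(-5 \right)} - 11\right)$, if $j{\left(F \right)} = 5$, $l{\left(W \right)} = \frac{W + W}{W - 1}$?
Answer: $-3360$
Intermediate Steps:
$l{\left(W \right)} = \frac{2 W}{-1 + W}$
$k = -6$ ($k = \left(-2\right) 3 = -6$)
$t{\left(x \right)} = 20 x$ ($t{\left(x \right)} = 4 x 5 = 20 x$)
$k t{\left(-3 \right)} \left(l{\left(-5 \right)} - 11\right) = - 6 \cdot 20 \left(-3\right) \left(2 \left(-5\right) \frac{1}{-1 - 5} - 11\right) = \left(-6\right) \left(-60\right) \left(2 \left(-5\right) \frac{1}{-6} - 11\right) = 360 \left(2 \left(-5\right) \left(- \frac{1}{6}\right) - 11\right) = 360 \left(\frac{5}{3} - 11\right) = 360 \left(- \frac{28}{3}\right) = -3360$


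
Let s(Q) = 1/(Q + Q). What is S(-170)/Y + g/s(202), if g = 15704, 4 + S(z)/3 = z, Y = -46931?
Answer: 297749787818/46931 ≈ 6.3444e+6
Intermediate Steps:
s(Q) = 1/(2*Q)
S(z) = -12 + 3*z
S(-170)/Y + g/s(202) = (-12 + 3*(-170))/(-46931) + 15704/(((1/2)/202)) = (-12 - 510)*(-1/46931) + 15704/(((1/2)*(1/202))) = -522*(-1/46931) + 15704/(1/404) = 522/46931 + 15704*404 = 522/46931 + 6344416 = 297749787818/46931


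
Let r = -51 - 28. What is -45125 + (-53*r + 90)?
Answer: -40848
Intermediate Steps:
r = -79
-45125 + (-53*r + 90) = -45125 + (-53*(-79) + 90) = -45125 + (4187 + 90) = -45125 + 4277 = -40848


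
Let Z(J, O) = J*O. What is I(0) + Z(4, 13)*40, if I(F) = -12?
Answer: 2068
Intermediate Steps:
I(0) + Z(4, 13)*40 = -12 + (4*13)*40 = -12 + 52*40 = -12 + 2080 = 2068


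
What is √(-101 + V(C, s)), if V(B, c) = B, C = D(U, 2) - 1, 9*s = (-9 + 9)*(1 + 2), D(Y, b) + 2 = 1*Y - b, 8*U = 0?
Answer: I*√106 ≈ 10.296*I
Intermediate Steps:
U = 0 (U = (⅛)*0 = 0)
D(Y, b) = -2 + Y - b (D(Y, b) = -2 + (1*Y - b) = -2 + (Y - b) = -2 + Y - b)
s = 0 (s = ((-9 + 9)*(1 + 2))/9 = (0*3)/9 = (⅑)*0 = 0)
C = -5 (C = (-2 + 0 - 1*2) - 1 = (-2 + 0 - 2) - 1 = -4 - 1 = -5)
√(-101 + V(C, s)) = √(-101 - 5) = √(-106) = I*√106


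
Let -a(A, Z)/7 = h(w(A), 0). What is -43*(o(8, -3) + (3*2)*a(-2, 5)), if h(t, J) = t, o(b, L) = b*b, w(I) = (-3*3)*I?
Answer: 29756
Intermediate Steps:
w(I) = -9*I
o(b, L) = b²
a(A, Z) = 63*A (a(A, Z) = -(-63)*A = 63*A)
-43*(o(8, -3) + (3*2)*a(-2, 5)) = -43*(8² + (3*2)*(63*(-2))) = -43*(64 + 6*(-126)) = -43*(64 - 756) = -43*(-692) = 29756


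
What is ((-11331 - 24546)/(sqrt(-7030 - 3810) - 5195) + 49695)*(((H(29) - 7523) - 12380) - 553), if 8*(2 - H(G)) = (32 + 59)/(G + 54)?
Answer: -1822500970176991293/1792724636 - 487265161719*I*sqrt(2710)/8963623180 ≈ -1.0166e+9 - 2829.9*I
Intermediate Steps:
H(G) = 2 - 91/(8*(54 + G)) (H(G) = 2 - (32 + 59)/(8*(G + 54)) = 2 - 91/(8*(54 + G)))
((-11331 - 24546)/(sqrt(-7030 - 3810) - 5195) + 49695)*(((H(29) - 7523) - 12380) - 553) = ((-11331 - 24546)/(sqrt(-7030 - 3810) - 5195) + 49695)*((((773 + 16*29)/(8*(54 + 29)) - 7523) - 12380) - 553) = (-35877/(sqrt(-10840) - 5195) + 49695)*((((1/8)*(773 + 464)/83 - 7523) - 12380) - 553) = (-35877/(2*I*sqrt(2710) - 5195) + 49695)*((((1/8)*(1/83)*1237 - 7523) - 12380) - 553) = (-35877/(-5195 + 2*I*sqrt(2710)) + 49695)*(((1237/664 - 7523) - 12380) - 553) = (49695 - 35877/(-5195 + 2*I*sqrt(2710)))*((-4994035/664 - 12380) - 553) = (49695 - 35877/(-5195 + 2*I*sqrt(2710)))*(-13214355/664 - 553) = (49695 - 35877/(-5195 + 2*I*sqrt(2710)))*(-13581547/664) = -674934978165/664 + 487265161719/(664*(-5195 + 2*I*sqrt(2710)))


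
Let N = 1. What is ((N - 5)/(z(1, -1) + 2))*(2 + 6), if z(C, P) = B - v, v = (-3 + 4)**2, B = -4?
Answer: 32/3 ≈ 10.667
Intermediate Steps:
v = 1 (v = 1**2 = 1)
z(C, P) = -5 (z(C, P) = -4 - 1*1 = -4 - 1 = -5)
((N - 5)/(z(1, -1) + 2))*(2 + 6) = ((1 - 5)/(-5 + 2))*(2 + 6) = -4/(-3)*8 = -4*(-1/3)*8 = (4/3)*8 = 32/3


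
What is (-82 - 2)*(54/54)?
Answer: -84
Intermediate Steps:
(-82 - 2)*(54/54) = -4536/54 = -84*1 = -84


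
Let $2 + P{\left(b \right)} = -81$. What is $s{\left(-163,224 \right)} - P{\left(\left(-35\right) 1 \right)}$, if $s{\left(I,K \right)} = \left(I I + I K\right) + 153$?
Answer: $-9707$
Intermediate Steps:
$s{\left(I,K \right)} = 153 + I^{2} + I K$ ($s{\left(I,K \right)} = \left(I^{2} + I K\right) + 153 = 153 + I^{2} + I K$)
$P{\left(b \right)} = -83$ ($P{\left(b \right)} = -2 - 81 = -83$)
$s{\left(-163,224 \right)} - P{\left(\left(-35\right) 1 \right)} = \left(153 + \left(-163\right)^{2} - 36512\right) - -83 = \left(153 + 26569 - 36512\right) + 83 = -9790 + 83 = -9707$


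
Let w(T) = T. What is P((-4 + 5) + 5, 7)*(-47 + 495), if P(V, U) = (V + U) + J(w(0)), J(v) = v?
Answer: 5824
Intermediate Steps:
P(V, U) = U + V (P(V, U) = (V + U) + 0 = (U + V) + 0 = U + V)
P((-4 + 5) + 5, 7)*(-47 + 495) = (7 + ((-4 + 5) + 5))*(-47 + 495) = (7 + (1 + 5))*448 = (7 + 6)*448 = 13*448 = 5824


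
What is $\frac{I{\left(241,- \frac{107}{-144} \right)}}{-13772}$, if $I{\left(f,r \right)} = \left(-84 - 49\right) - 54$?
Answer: $\frac{17}{1252} \approx 0.013578$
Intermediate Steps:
$I{\left(f,r \right)} = -187$ ($I{\left(f,r \right)} = -133 - 54 = -187$)
$\frac{I{\left(241,- \frac{107}{-144} \right)}}{-13772} = - \frac{187}{-13772} = \left(-187\right) \left(- \frac{1}{13772}\right) = \frac{17}{1252}$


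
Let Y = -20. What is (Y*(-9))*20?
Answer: 3600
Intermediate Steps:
(Y*(-9))*20 = -20*(-9)*20 = 180*20 = 3600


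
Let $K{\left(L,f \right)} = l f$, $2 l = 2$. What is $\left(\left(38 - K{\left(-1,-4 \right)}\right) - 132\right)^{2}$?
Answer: $8100$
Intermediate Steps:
$l = 1$ ($l = \frac{1}{2} \cdot 2 = 1$)
$K{\left(L,f \right)} = f$ ($K{\left(L,f \right)} = 1 f = f$)
$\left(\left(38 - K{\left(-1,-4 \right)}\right) - 132\right)^{2} = \left(\left(38 - -4\right) - 132\right)^{2} = \left(\left(38 + 4\right) - 132\right)^{2} = \left(42 - 132\right)^{2} = \left(-90\right)^{2} = 8100$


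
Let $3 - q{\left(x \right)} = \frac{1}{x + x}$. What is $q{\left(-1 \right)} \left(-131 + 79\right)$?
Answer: $-182$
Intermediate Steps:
$q{\left(x \right)} = 3 - \frac{1}{2 x}$ ($q{\left(x \right)} = 3 - \frac{1}{x + x} = 3 - \frac{1}{2 x}$)
$q{\left(-1 \right)} \left(-131 + 79\right) = \left(3 - \frac{1}{2 \left(-1\right)}\right) \left(-131 + 79\right) = \left(3 - - \frac{1}{2}\right) \left(-52\right) = \left(3 + \frac{1}{2}\right) \left(-52\right) = \frac{7}{2} \left(-52\right) = -182$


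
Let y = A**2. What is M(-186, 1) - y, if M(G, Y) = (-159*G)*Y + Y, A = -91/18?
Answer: 9574019/324 ≈ 29549.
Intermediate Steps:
A = -91/18 (A = -91*1/18 = -91/18 ≈ -5.0556)
M(G, Y) = Y - 159*G*Y (M(G, Y) = -159*G*Y + Y = Y - 159*G*Y)
y = 8281/324 (y = (-91/18)**2 = 8281/324 ≈ 25.559)
M(-186, 1) - y = 1*(1 - 159*(-186)) - 1*8281/324 = 1*(1 + 29574) - 8281/324 = 1*29575 - 8281/324 = 29575 - 8281/324 = 9574019/324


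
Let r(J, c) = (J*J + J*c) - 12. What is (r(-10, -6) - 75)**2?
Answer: 5329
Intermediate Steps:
r(J, c) = -12 + J**2 + J*c (r(J, c) = (J**2 + J*c) - 12 = -12 + J**2 + J*c)
(r(-10, -6) - 75)**2 = ((-12 + (-10)**2 - 10*(-6)) - 75)**2 = ((-12 + 100 + 60) - 75)**2 = (148 - 75)**2 = 73**2 = 5329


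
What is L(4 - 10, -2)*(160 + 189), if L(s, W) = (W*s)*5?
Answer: 20940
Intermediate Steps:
L(s, W) = 5*W*s
L(4 - 10, -2)*(160 + 189) = (5*(-2)*(4 - 10))*(160 + 189) = (5*(-2)*(-6))*349 = 60*349 = 20940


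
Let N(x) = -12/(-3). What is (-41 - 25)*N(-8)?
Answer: -264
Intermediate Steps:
N(x) = 4 (N(x) = -12*(-⅓) = 4)
(-41 - 25)*N(-8) = (-41 - 25)*4 = -66*4 = -264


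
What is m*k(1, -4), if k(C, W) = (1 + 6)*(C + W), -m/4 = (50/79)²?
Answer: 210000/6241 ≈ 33.648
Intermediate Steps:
m = -10000/6241 (m = -4*(50/79)² = -4*2500/6241 = -10000/6241 ≈ -1.6023)
k(C, W) = 7*C + 7*W (k(C, W) = 7*(C + W) = 7*C + 7*W)
m*k(1, -4) = -10000*(7*1 + 7*(-4))/6241 = -10000*(7 - 28)/6241 = -10000/6241*(-21) = 210000/6241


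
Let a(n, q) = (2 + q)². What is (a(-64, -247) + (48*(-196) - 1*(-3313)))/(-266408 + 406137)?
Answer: 53930/139729 ≈ 0.38596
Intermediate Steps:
(a(-64, -247) + (48*(-196) - 1*(-3313)))/(-266408 + 406137) = ((2 - 247)² + (48*(-196) - 1*(-3313)))/(-266408 + 406137) = ((-245)² + (-9408 + 3313))/139729 = (60025 - 6095)*(1/139729) = 53930*(1/139729) = 53930/139729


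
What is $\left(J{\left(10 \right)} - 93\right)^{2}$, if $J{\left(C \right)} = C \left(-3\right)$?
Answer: $15129$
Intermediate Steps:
$J{\left(C \right)} = - 3 C$
$\left(J{\left(10 \right)} - 93\right)^{2} = \left(\left(-3\right) 10 - 93\right)^{2} = \left(-30 - 93\right)^{2} = \left(-123\right)^{2} = 15129$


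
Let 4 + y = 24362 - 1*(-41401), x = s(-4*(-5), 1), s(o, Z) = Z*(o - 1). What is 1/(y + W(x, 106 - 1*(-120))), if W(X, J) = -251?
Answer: 1/65508 ≈ 1.5265e-5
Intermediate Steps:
s(o, Z) = Z*(-1 + o)
x = 19 (x = 1*(-1 - 4*(-5)) = 1*(-1 + 20) = 1*19 = 19)
y = 65759 (y = -4 + (24362 - 1*(-41401)) = -4 + (24362 + 41401) = -4 + 65763 = 65759)
1/(y + W(x, 106 - 1*(-120))) = 1/(65759 - 251) = 1/65508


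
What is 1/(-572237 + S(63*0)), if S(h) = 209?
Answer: -1/572028 ≈ -1.7482e-6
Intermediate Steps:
1/(-572237 + S(63*0)) = 1/(-572237 + 209) = 1/(-572028) = -1/572028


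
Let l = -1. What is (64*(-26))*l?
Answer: 1664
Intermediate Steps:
(64*(-26))*l = (64*(-26))*(-1) = -1664*(-1) = 1664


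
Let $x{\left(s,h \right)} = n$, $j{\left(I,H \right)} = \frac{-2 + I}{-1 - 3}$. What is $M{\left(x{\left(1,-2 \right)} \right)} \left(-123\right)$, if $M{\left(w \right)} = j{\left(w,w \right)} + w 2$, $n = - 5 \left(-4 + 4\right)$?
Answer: $- \frac{123}{2} \approx -61.5$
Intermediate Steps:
$j{\left(I,H \right)} = \frac{1}{2} - \frac{I}{4}$ ($j{\left(I,H \right)} = \frac{-2 + I}{-4} = \left(-2 + I\right) \left(- \frac{1}{4}\right) = \frac{1}{2} - \frac{I}{4}$)
$n = 0$ ($n = \left(-5\right) 0 = 0$)
$x{\left(s,h \right)} = 0$
$M{\left(w \right)} = \frac{1}{2} + \frac{7 w}{4}$ ($M{\left(w \right)} = \left(\frac{1}{2} - \frac{w}{4}\right) + w 2 = \left(\frac{1}{2} - \frac{w}{4}\right) + 2 w = \frac{1}{2} + \frac{7 w}{4}$)
$M{\left(x{\left(1,-2 \right)} \right)} \left(-123\right) = \left(\frac{1}{2} + \frac{7}{4} \cdot 0\right) \left(-123\right) = \left(\frac{1}{2} + 0\right) \left(-123\right) = \frac{1}{2} \left(-123\right) = - \frac{123}{2}$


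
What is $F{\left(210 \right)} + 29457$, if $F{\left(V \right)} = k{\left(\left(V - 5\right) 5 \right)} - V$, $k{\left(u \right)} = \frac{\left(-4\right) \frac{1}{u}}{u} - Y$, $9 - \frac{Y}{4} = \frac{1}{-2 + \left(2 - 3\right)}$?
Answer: $\frac{92065218113}{3151875} \approx 29210.0$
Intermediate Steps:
$Y = \frac{112}{3}$ ($Y = 36 - \frac{4}{-2 + \left(2 - 3\right)} = 36 - \frac{4}{-2 - 1} = 36 - \frac{4}{-3} = 36 - - \frac{4}{3} = 36 + \frac{4}{3} = \frac{112}{3} \approx 37.333$)
$k{\left(u \right)} = - \frac{112}{3} - \frac{4}{u^{2}}$ ($k{\left(u \right)} = \frac{\left(-4\right) \frac{1}{u}}{u} - \frac{112}{3} = - \frac{4}{u^{2}} - \frac{112}{3} = - \frac{112}{3} - \frac{4}{u^{2}}$)
$F{\left(V \right)} = - \frac{112}{3} - V - \frac{4}{\left(-25 + 5 V\right)^{2}}$ ($F{\left(V \right)} = \left(- \frac{112}{3} - \frac{4}{25 \left(V - 5\right)^{2}}\right) - V = \left(- \frac{112}{3} - \frac{4}{25 \left(-5 + V\right)^{2}}\right) - V = \left(- \frac{112}{3} - \frac{4}{\left(-25 + 5 V\right)^{2}}\right) - V = - \frac{112}{3} - V - \frac{4}{\left(-25 + 5 V\right)^{2}}$)
$F{\left(210 \right)} + 29457 = \left(- \frac{112}{3} - 210 - \frac{4}{25 \left(-5 + 210\right)^{2}}\right) + 29457 = \left(- \frac{112}{3} - 210 - \frac{4}{25 \cdot 42025}\right) + 29457 = \left(- \frac{112}{3} - 210 - \frac{4}{1050625}\right) + 29457 = - \frac{779563762}{3151875} + 29457 = \frac{92065218113}{3151875}$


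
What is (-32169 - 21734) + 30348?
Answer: -23555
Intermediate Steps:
(-32169 - 21734) + 30348 = -53903 + 30348 = -23555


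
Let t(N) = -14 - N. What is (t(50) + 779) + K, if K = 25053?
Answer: 25768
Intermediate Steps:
(t(50) + 779) + K = ((-14 - 1*50) + 779) + 25053 = ((-14 - 50) + 779) + 25053 = (-64 + 779) + 25053 = 715 + 25053 = 25768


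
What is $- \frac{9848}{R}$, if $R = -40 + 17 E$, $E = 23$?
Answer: $- \frac{9848}{351} \approx -28.057$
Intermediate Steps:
$R = 351$ ($R = -40 + 17 \cdot 23 = -40 + 391 = 351$)
$- \frac{9848}{R} = - \frac{9848}{351}$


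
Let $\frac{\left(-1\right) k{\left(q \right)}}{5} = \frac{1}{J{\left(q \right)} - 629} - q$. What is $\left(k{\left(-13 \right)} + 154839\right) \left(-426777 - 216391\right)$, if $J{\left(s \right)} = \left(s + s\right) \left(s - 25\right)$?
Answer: $- \frac{35736897351648}{359} \approx -9.9546 \cdot 10^{10}$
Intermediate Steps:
$J{\left(s \right)} = 2 s \left(-25 + s\right)$
$k{\left(q \right)} = - \frac{5}{-629 + 2 q \left(-25 + q\right)} + 5 q$ ($k{\left(q \right)} = - 5 \left(\frac{1}{2 q \left(-25 + q\right) - 629} - q\right) = - 5 \left(\frac{1}{-629 + 2 q \left(-25 + q\right)} - q\right) = - \frac{5}{-629 + 2 q \left(-25 + q\right)} + 5 q$)
$\left(k{\left(-13 \right)} + 154839\right) \left(-426777 - 216391\right) = \left(\frac{5 \left(-1 - -8177 + 2 \left(-13\right)^{2} \left(-25 - 13\right)\right)}{-629 + 2 \left(-13\right) \left(-25 - 13\right)} + 154839\right) \left(-426777 - 216391\right) = \left(\frac{5 \left(-1 + 8177 + 2 \cdot 169 \left(-38\right)\right)}{-629 + 2 \left(-13\right) \left(-38\right)} + 154839\right) \left(-643168\right) = \left(\frac{5 \left(-1 + 8177 - 12844\right)}{-629 + 988} + 154839\right) \left(-643168\right) = \left(5 \cdot \frac{1}{359} \left(-4668\right) + 154839\right) \left(-643168\right) = \left(- \frac{23340}{359} + 154839\right) \left(-643168\right) = \frac{55563861}{359} \left(-643168\right) = - \frac{35736897351648}{359}$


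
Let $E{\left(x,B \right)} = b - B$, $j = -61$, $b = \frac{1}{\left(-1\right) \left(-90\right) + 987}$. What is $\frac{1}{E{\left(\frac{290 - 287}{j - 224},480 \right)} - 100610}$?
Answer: $- \frac{1077}{108873929} \approx -9.8922 \cdot 10^{-6}$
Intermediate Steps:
$b = \frac{1}{1077}$ ($b = \frac{1}{90 + 987} = \frac{1}{1077} \approx 0.00092851$)
$E{\left(x,B \right)} = \frac{1}{1077} - B$
$\frac{1}{E{\left(\frac{290 - 287}{j - 224},480 \right)} - 100610} = \frac{1}{\left(\frac{1}{1077} - 480\right) - 100610} = \frac{1}{- \frac{516959}{1077} - 100610} = \frac{1}{- \frac{108873929}{1077}} = - \frac{1077}{108873929}$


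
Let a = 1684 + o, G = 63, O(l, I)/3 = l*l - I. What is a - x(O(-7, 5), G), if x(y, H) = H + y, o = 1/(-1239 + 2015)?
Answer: 1155465/776 ≈ 1489.0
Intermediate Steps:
O(l, I) = -3*I + 3*l**2 (O(l, I) = 3*(l*l - I) = 3*(l**2 - I) = -3*I + 3*l**2)
o = 1/776 ≈ 0.0012887
a = 1306785/776 (a = 1684 + 1/776 = 1306785/776 ≈ 1684.0)
a - x(O(-7, 5), G) = 1306785/776 - (63 + (-3*5 + 3*(-7)**2)) = 1306785/776 - (63 + (-15 + 3*49)) = 1306785/776 - (63 + (-15 + 147)) = 1306785/776 - (63 + 132) = 1306785/776 - 1*195 = 1306785/776 - 195 = 1155465/776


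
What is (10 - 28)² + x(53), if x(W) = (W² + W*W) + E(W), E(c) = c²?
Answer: 8751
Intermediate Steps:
x(W) = 3*W² (x(W) = (W² + W*W) + W² = (W² + W²) + W² = 2*W² + W² = 3*W²)
(10 - 28)² + x(53) = (10 - 28)² + 3*53² = (-18)² + 3*2809 = 324 + 8427 = 8751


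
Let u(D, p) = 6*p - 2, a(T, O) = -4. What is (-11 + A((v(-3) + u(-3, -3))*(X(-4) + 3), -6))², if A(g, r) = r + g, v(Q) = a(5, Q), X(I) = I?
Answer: 49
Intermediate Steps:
u(D, p) = -2 + 6*p
v(Q) = -4
A(g, r) = g + r
(-11 + A((v(-3) + u(-3, -3))*(X(-4) + 3), -6))² = (-11 + ((-4 + (-2 + 6*(-3)))*(-4 + 3) - 6))² = (-11 + ((-4 + (-2 - 18))*(-1) - 6))² = (-11 + ((-4 - 20)*(-1) - 6))² = (-11 + (-24*(-1) - 6))² = (-11 + (24 - 6))² = (-11 + 18)² = 7² = 49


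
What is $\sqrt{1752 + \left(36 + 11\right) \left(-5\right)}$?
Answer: $\sqrt{1517} \approx 38.949$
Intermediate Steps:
$\sqrt{1752 + \left(36 + 11\right) \left(-5\right)} = \sqrt{1752 + 47 \left(-5\right)} = \sqrt{1752 - 235} = \sqrt{1517}$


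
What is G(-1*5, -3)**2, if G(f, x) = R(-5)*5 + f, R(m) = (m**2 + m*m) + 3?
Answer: 67600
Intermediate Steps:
R(m) = 3 + 2*m**2 (R(m) = (m**2 + m**2) + 3 = 2*m**2 + 3 = 3 + 2*m**2)
G(f, x) = 265 + f (G(f, x) = (3 + 2*(-5)**2)*5 + f = (3 + 2*25)*5 + f = (3 + 50)*5 + f = 53*5 + f = 265 + f)
G(-1*5, -3)**2 = (265 - 1*5)**2 = (265 - 5)**2 = 260**2 = 67600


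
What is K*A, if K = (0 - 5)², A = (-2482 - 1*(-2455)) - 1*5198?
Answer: -130625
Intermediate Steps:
A = -5225 (A = (-2482 + 2455) - 5198 = -27 - 5198 = -5225)
K = 25 (K = (-5)² = 25)
K*A = 25*(-5225) = -130625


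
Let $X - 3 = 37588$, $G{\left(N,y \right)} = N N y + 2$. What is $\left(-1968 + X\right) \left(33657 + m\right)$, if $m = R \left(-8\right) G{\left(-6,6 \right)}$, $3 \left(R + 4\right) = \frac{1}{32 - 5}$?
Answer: $\frac{117182891567}{81} \approx 1.4467 \cdot 10^{9}$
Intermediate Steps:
$R = - \frac{323}{81}$ ($R = -4 + \frac{1}{3 \left(32 - 5\right)} = -4 + \frac{1}{3 \cdot 27} = -4 + \frac{1}{3} \cdot \frac{1}{27} = -4 + \frac{1}{81} = - \frac{323}{81} \approx -3.9877$)
$G{\left(N,y \right)} = 2 + y N^{2}$ ($G{\left(N,y \right)} = N^{2} y + 2 = y N^{2} + 2 = 2 + y N^{2}$)
$X = 37591$ ($X = 3 + 37588 = 37591$)
$m = \frac{563312}{81}$ ($m = \left(- \frac{323}{81}\right) \left(-8\right) \left(2 + 6 \left(-6\right)^{2}\right) = \frac{2584 \left(2 + 6 \cdot 36\right)}{81} = \frac{2584 \left(2 + 216\right)}{81} = \frac{2584}{81} \cdot 218 = \frac{563312}{81} \approx 6954.5$)
$\left(-1968 + X\right) \left(33657 + m\right) = \left(-1968 + 37591\right) \left(33657 + \frac{563312}{81}\right) = 35623 \cdot \frac{3289529}{81} = \frac{117182891567}{81}$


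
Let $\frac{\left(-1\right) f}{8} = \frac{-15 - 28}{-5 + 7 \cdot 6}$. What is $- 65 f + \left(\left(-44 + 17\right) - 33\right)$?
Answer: $- \frac{24580}{37} \approx -664.32$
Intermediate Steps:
$f = \frac{344}{37}$ ($f = - 8 \frac{-15 - 28}{-5 + 7 \cdot 6} = - 8 \left(- \frac{43}{-5 + 42}\right) = - 8 \left(- \frac{43}{37}\right) = - 8 \left(\left(-43\right) \frac{1}{37}\right) = \left(-8\right) \left(- \frac{43}{37}\right) = \frac{344}{37} \approx 9.2973$)
$- 65 f + \left(\left(-44 + 17\right) - 33\right) = \left(-65\right) \frac{344}{37} + \left(\left(-44 + 17\right) - 33\right) = - \frac{22360}{37} - 60 = - \frac{24580}{37}$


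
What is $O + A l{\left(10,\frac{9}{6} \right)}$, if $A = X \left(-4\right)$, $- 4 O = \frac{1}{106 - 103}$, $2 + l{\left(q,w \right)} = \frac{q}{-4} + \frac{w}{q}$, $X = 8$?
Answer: $\frac{8347}{60} \approx 139.12$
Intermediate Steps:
$l{\left(q,w \right)} = -2 - \frac{q}{4} + \frac{w}{q}$ ($l{\left(q,w \right)} = -2 + \left(\frac{q}{-4} + \frac{w}{q}\right) = -2 + \left(q \left(- \frac{1}{4}\right) + \frac{w}{q}\right) = -2 - \left(\frac{q}{4} - \frac{w}{q}\right) = -2 - \frac{q}{4} + \frac{w}{q}$)
$O = - \frac{1}{12}$ ($O = - \frac{1}{4 \left(106 - 103\right)} = - \frac{1}{4 \cdot 3} = \left(- \frac{1}{4}\right) \frac{1}{3} = - \frac{1}{12} \approx -0.083333$)
$A = -32$ ($A = 8 \left(-4\right) = -32$)
$O + A l{\left(10,\frac{9}{6} \right)} = - \frac{1}{12} - 32 \left(-2 - \frac{5}{2} + \frac{9 \cdot \frac{1}{6}}{10}\right) = - \frac{1}{12} - 32 \left(-2 - \frac{5}{2} + 9 \cdot \frac{1}{6} \cdot \frac{1}{10}\right) = - \frac{1}{12} - 32 \left(-2 - \frac{5}{2} + \frac{3}{2} \cdot \frac{1}{10}\right) = - \frac{1}{12} - 32 \left(-2 - \frac{5}{2} + \frac{3}{20}\right) = - \frac{1}{12} - - \frac{696}{5} = - \frac{1}{12} + \frac{696}{5} = \frac{8347}{60}$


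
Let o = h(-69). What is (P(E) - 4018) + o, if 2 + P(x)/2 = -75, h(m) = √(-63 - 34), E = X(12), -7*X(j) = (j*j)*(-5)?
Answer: -4172 + I*√97 ≈ -4172.0 + 9.8489*I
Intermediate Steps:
X(j) = 5*j²/7 (X(j) = -j*j*(-5)/7 = -j²*(-5)/7 = -(-5)*j²/7 = 5*j²/7)
E = 720/7 (E = (5/7)*12² = (5/7)*144 = 720/7 ≈ 102.86)
h(m) = I*√97 (h(m) = √(-97) = I*√97)
P(x) = -154 (P(x) = -4 + 2*(-75) = -4 - 150 = -154)
o = I*√97 ≈ 9.8489*I
(P(E) - 4018) + o = (-154 - 4018) + I*√97 = -4172 + I*√97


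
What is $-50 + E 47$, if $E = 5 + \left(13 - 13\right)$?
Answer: $185$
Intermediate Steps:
$E = 5$ ($E = 5 + \left(13 - 13\right) = 5 + 0 = 5$)
$-50 + E 47 = -50 + 5 \cdot 47 = -50 + 235 = 185$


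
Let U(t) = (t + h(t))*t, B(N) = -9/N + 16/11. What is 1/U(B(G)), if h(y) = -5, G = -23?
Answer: -64009/372666 ≈ -0.17176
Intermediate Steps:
B(N) = 16/11 - 9/N (B(N) = -9/N + 16*(1/11) = -9/N + 16/11 = 16/11 - 9/N)
U(t) = t*(-5 + t) (U(t) = (t - 5)*t = (-5 + t)*t = t*(-5 + t))
1/U(B(G)) = 1/((16/11 - 9/(-23))*(-5 + (16/11 - 9/(-23)))) = 1/((16/11 - 9*(-1/23))*(-5 + (16/11 - 9*(-1/23)))) = 1/((16/11 + 9/23)*(-5 + (16/11 + 9/23))) = 1/(467*(-5 + 467/253)/253) = 1/((467/253)*(-798/253)) = 1/(-372666/64009) = -64009/372666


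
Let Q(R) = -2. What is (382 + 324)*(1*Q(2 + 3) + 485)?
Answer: 340998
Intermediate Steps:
(382 + 324)*(1*Q(2 + 3) + 485) = (382 + 324)*(1*(-2) + 485) = 706*(-2 + 485) = 706*483 = 340998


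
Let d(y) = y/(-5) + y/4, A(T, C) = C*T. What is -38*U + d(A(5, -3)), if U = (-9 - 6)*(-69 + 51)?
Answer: -41043/4 ≈ -10261.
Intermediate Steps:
U = 270 (U = -15*(-18) = 270)
d(y) = y/20 (d(y) = y*(-1/5) + y*(1/4) = -y/5 + y/4 = y/20)
-38*U + d(A(5, -3)) = -38*270 + (-3*5)/20 = -10260 + (1/20)*(-15) = -10260 - 3/4 = -41043/4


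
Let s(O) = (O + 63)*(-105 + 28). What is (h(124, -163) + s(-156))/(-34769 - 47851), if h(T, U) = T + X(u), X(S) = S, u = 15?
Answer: -365/4131 ≈ -0.088356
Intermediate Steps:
s(O) = -4851 - 77*O (s(O) = (63 + O)*(-77) = -4851 - 77*O)
h(T, U) = 15 + T (h(T, U) = T + 15 = 15 + T)
(h(124, -163) + s(-156))/(-34769 - 47851) = ((15 + 124) + (-4851 - 77*(-156)))/(-34769 - 47851) = (139 + (-4851 + 12012))/(-82620) = (139 + 7161)*(-1/82620) = 7300*(-1/82620) = -365/4131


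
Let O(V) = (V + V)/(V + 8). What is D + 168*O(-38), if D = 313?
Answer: 3693/5 ≈ 738.60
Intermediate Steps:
O(V) = 2*V/(8 + V) (O(V) = (2*V)/(8 + V) = 2*V/(8 + V))
D + 168*O(-38) = 313 + 168*(2*(-38)/(8 - 38)) = 313 + 168*(2*(-38)/(-30)) = 313 + 168*(2*(-38)*(-1/30)) = 313 + 168*(38/15) = 313 + 2128/5 = 3693/5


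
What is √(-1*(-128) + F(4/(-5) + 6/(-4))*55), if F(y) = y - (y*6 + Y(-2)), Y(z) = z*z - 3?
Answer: √2822/2 ≈ 26.561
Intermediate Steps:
Y(z) = -3 + z² (Y(z) = z² - 3 = -3 + z²)
F(y) = -1 - 5*y (F(y) = y - (y*6 + (-3 + (-2)²)) = y - (6*y + (-3 + 4)) = y - (6*y + 1) = y - (1 + 6*y) = y + (-1 - 6*y) = -1 - 5*y)
√(-1*(-128) + F(4/(-5) + 6/(-4))*55) = √(-1*(-128) + (-1 - 5*(4/(-5) + 6/(-4)))*55) = √(128 + (-1 - 5*(4*(-⅕) + 6*(-¼)))*55) = √(128 + (-1 - 5*(-⅘ - 3/2))*55) = √(128 + (-1 - 5*(-23/10))*55) = √(128 + (-1 + 23/2)*55) = √(128 + (21/2)*55) = √(128 + 1155/2) = √(1411/2) = √2822/2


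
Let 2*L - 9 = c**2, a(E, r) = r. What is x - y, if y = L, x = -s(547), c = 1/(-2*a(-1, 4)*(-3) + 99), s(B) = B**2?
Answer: -4526801042/15129 ≈ -2.9921e+5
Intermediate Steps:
c = 1/123 (c = 1/(-2*4*(-3) + 99) = 1/(-8*(-3) + 99) = 1/(24 + 99) = 1/123 ≈ 0.0081301)
x = -299209 (x = -1*547**2 = -1*299209 = -299209)
L = 68081/15129 (L = 9/2 + (1/123)**2/2 = 9/2 + (1/2)*(1/15129) = 9/2 + 1/30258 = 68081/15129 ≈ 4.5000)
y = 68081/15129 ≈ 4.5000
x - y = -299209 - 1*68081/15129 = -299209 - 68081/15129 = -4526801042/15129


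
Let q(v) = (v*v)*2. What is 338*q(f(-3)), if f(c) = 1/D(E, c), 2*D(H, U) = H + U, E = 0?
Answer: 2704/9 ≈ 300.44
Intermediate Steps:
D(H, U) = H/2 + U/2 (D(H, U) = (H + U)/2 = H/2 + U/2)
f(c) = 2/c (f(c) = 1/((1/2)*0 + c/2) = 1/(0 + c/2) = 1/(c/2) = 2/c)
q(v) = 2*v**2 (q(v) = v**2*2 = 2*v**2)
338*q(f(-3)) = 338*(2*(2/(-3))**2) = 338*(2*(2*(-1/3))**2) = 338*(2*(-2/3)**2) = 338*(2*(4/9)) = 338*(8/9) = 2704/9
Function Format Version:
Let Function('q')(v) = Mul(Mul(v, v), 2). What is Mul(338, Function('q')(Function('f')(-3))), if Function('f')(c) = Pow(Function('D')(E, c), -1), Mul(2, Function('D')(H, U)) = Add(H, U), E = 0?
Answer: Rational(2704, 9) ≈ 300.44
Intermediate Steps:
Function('D')(H, U) = Add(Mul(Rational(1, 2), H), Mul(Rational(1, 2), U)) (Function('D')(H, U) = Mul(Rational(1, 2), Add(H, U)) = Add(Mul(Rational(1, 2), H), Mul(Rational(1, 2), U)))
Function('f')(c) = Mul(2, Pow(c, -1)) (Function('f')(c) = Pow(Add(Mul(Rational(1, 2), 0), Mul(Rational(1, 2), c)), -1) = Pow(Add(0, Mul(Rational(1, 2), c)), -1) = Pow(Mul(Rational(1, 2), c), -1) = Mul(2, Pow(c, -1)))
Function('q')(v) = Mul(2, Pow(v, 2)) (Function('q')(v) = Mul(Pow(v, 2), 2) = Mul(2, Pow(v, 2)))
Mul(338, Function('q')(Function('f')(-3))) = Mul(338, Mul(2, Pow(Mul(2, Pow(-3, -1)), 2))) = Mul(338, Mul(2, Pow(Mul(2, Rational(-1, 3)), 2))) = Mul(338, Mul(2, Pow(Rational(-2, 3), 2))) = Mul(338, Mul(2, Rational(4, 9))) = Mul(338, Rational(8, 9)) = Rational(2704, 9)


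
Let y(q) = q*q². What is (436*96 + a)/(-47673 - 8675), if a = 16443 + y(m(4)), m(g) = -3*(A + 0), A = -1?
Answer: -29163/28174 ≈ -1.0351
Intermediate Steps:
m(g) = 3 (m(g) = -3*(-1 + 0) = -3*(-1) = 3)
y(q) = q³
a = 16470 (a = 16443 + 3³ = 16443 + 27 = 16470)
(436*96 + a)/(-47673 - 8675) = (436*96 + 16470)/(-47673 - 8675) = (41856 + 16470)/(-56348) = 58326*(-1/56348) = -29163/28174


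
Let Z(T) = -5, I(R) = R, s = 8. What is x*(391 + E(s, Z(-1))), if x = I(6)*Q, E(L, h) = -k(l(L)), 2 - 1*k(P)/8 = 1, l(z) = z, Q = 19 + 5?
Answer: 55152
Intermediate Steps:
Q = 24
k(P) = 8 (k(P) = 16 - 8*1 = 16 - 8 = 8)
E(L, h) = -8 (E(L, h) = -1*8 = -8)
x = 144 (x = 6*24 = 144)
x*(391 + E(s, Z(-1))) = 144*(391 - 8) = 144*383 = 55152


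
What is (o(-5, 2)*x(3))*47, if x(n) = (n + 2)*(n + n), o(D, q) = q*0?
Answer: 0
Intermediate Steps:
o(D, q) = 0
x(n) = 2*n*(2 + n) (x(n) = (2 + n)*(2*n) = 2*n*(2 + n))
(o(-5, 2)*x(3))*47 = (0*(2*3*(2 + 3)))*47 = (0*(2*3*5))*47 = (0*30)*47 = 0*47 = 0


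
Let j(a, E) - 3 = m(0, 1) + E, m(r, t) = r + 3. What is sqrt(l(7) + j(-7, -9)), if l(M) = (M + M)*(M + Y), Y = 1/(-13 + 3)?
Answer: 6*sqrt(65)/5 ≈ 9.6747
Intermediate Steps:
m(r, t) = 3 + r
j(a, E) = 6 + E (j(a, E) = 3 + ((3 + 0) + E) = 3 + (3 + E) = 6 + E)
Y = -1/10 (Y = 1/(-10) = -1/10 ≈ -0.10000)
l(M) = 2*M*(-1/10 + M) (l(M) = (M + M)*(M - 1/10) = (2*M)*(-1/10 + M) = 2*M*(-1/10 + M))
sqrt(l(7) + j(-7, -9)) = sqrt((1/5)*7*(-1 + 10*7) + (6 - 9)) = sqrt((1/5)*7*(-1 + 70) - 3) = sqrt((1/5)*7*69 - 3) = sqrt(483/5 - 3) = sqrt(468/5) = 6*sqrt(65)/5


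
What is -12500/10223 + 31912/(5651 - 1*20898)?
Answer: -516823876/155870081 ≈ -3.3157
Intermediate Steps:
-12500/10223 + 31912/(5651 - 1*20898) = -12500*1/10223 + 31912/(5651 - 20898) = -12500/10223 + 31912/(-15247) = -12500/10223 + 31912*(-1/15247) = -12500/10223 - 31912/15247 = -516823876/155870081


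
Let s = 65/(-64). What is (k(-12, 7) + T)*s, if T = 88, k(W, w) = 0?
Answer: -715/8 ≈ -89.375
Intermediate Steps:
s = -65/64 (s = 65*(-1/64) = -65/64 ≈ -1.0156)
(k(-12, 7) + T)*s = (0 + 88)*(-65/64) = 88*(-65/64) = -715/8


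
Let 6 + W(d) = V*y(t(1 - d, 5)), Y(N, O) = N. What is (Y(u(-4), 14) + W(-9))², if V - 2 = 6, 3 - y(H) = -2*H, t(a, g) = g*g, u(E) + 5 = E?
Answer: 167281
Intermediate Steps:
u(E) = -5 + E
t(a, g) = g²
y(H) = 3 + 2*H (y(H) = 3 - (-2)*H = 3 + 2*H)
V = 8 (V = 2 + 6 = 8)
W(d) = 418 (W(d) = -6 + 8*(3 + 2*5²) = -6 + 8*(3 + 2*25) = -6 + 8*(3 + 50) = -6 + 8*53 = -6 + 424 = 418)
(Y(u(-4), 14) + W(-9))² = ((-5 - 4) + 418)² = (-9 + 418)² = 409² = 167281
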